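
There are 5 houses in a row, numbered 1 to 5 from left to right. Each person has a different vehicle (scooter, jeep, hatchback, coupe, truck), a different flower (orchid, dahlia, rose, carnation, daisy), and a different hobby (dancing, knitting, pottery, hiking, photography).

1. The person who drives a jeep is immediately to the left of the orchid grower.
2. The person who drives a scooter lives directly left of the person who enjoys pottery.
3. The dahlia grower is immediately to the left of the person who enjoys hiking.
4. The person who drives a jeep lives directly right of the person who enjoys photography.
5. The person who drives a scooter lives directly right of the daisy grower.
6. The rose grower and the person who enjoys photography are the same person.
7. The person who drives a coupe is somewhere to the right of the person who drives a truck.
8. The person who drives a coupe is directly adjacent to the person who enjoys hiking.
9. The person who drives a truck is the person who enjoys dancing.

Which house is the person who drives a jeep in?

3

The person who drives a jeep is narrowed to house 2 or 3 or 4; consider each.
Placing it in house 2 and house 4 leads to a contradiction, so it's in house 3.
The orchid grower is in house 4 (clue 1).
By clue 4, the person who enjoys photography is in house 2.
Clue 6 places the rose grower in house 2.
House 5 flower: only carnation fits.
From clue 3, the dahlia grower must be in house 3.
The person who enjoys hiking is in house 4 (clue 3).
From clue 8, the person who drives a coupe must be in house 5.
The only flower still possible for house 1 is daisy.
From clue 5, the person who drives a scooter must be in house 2.
By clue 9, the person who drives a truck is in house 1.
House 4 vehicle: only hatchback fits.
House 1's hobby must be dancing (nothing else left).
Clue 2: the person who enjoys pottery is in house 3.
House 5 hobby: only knitting fits.
So: house 1 = truck/daisy/dancing, house 2 = scooter/rose/photography, house 3 = jeep/dahlia/pottery, house 4 = hatchback/orchid/hiking, house 5 = coupe/carnation/knitting.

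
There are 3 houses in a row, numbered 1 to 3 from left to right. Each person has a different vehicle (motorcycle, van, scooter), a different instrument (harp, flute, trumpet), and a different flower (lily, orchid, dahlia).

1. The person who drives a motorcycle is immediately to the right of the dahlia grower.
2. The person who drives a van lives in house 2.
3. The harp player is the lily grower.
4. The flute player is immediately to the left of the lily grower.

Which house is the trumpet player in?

1

By clue 2, the person who drives a van is in house 2.
House 1's vehicle must be scooter (nothing else left).
House 3's vehicle must be motorcycle (nothing else left).
By clue 1, the dahlia grower is in house 2.
So house 1 gets orchid for flower.
House 3's flower must be lily (nothing else left).
The harp player is in house 3 (clue 3).
The flute player is in house 2 (clue 4).
That leaves trumpet as the instrument for house 1.
So: house 1 = scooter/trumpet/orchid, house 2 = van/flute/dahlia, house 3 = motorcycle/harp/lily.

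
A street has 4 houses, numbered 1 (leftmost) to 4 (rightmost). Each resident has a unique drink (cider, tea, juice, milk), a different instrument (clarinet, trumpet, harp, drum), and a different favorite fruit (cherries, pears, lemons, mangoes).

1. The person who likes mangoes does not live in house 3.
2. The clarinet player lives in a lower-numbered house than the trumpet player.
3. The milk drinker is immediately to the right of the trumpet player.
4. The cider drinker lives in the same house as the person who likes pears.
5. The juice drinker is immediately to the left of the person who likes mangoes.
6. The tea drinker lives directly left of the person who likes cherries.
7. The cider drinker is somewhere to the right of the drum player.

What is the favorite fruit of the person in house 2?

House 4 instrument: only harp fits.
That leaves lemons as the favorite fruit for house 1.
The juice drinker is narrowed to house 1 or 3; consider each.
Placing it in house 3 leads to a contradiction, so it's in house 1.
The person who likes mangoes is in house 2 (clue 5).
House 2's drink must be tea (nothing else left).
Clue 6: the person who likes cherries is in house 3.
That leaves pears as the favorite fruit for house 4.
By clue 4, the cider drinker is in house 4.
House 3's drink must be milk (nothing else left).
From clue 3, the trumpet player must be in house 2.
The only instrument still possible for house 3 is drum.
House 1 instrument: only clarinet fits.
So: house 1 = juice/clarinet/lemons, house 2 = tea/trumpet/mangoes, house 3 = milk/drum/cherries, house 4 = cider/harp/pears.

mangoes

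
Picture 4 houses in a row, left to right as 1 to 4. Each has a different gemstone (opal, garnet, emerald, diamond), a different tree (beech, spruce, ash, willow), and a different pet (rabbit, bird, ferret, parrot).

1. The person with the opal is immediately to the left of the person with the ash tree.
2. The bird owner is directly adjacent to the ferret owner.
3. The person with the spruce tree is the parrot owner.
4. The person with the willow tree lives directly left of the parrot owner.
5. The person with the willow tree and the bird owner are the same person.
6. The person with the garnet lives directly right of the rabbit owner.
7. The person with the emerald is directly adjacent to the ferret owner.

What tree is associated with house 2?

The person with the garnet is narrowed to house 2 or 3 or 4; consider each.
Placing it in house 3 and house 4 leads to a contradiction, so it's in house 2.
The rabbit owner is in house 1 (clue 6).
So house 1 gets beech for tree.
The person with the opal is narrowed to house 1 or 3; consider each.
Placing it in house 3 leads to a contradiction, so it's in house 1.
Clue 1 places the person with the ash tree in house 2.
That leaves willow as the tree for house 3.
House 4's tree must be spruce (nothing else left).
Clue 3: the parrot owner is in house 4.
The bird owner is in house 3 (clue 5).
That leaves ferret as the pet for house 2.
By clue 7, the person with the emerald is in house 3.
That leaves diamond as the gemstone for house 4.
So: house 1 = opal/beech/rabbit, house 2 = garnet/ash/ferret, house 3 = emerald/willow/bird, house 4 = diamond/spruce/parrot.

ash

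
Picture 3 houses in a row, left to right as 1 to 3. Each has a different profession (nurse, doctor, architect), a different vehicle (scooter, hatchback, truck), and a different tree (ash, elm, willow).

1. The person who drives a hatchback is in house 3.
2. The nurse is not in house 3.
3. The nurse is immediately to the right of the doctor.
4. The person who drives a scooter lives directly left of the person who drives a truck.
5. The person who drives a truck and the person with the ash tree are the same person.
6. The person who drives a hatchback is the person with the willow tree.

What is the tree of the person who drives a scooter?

elm

Clue 1 places the person who drives a hatchback in house 3.
Clue 3 places the nurse in house 2.
The doctor is in house 1 (clue 3).
By clue 6, the person with the willow tree is in house 3.
House 3 profession: only architect fits.
That leaves scooter as the vehicle for house 1.
The only vehicle still possible for house 2 is truck.
House 1 tree: only elm fits.
House 2's tree must be ash (nothing else left).
So: house 1 = doctor/scooter/elm, house 2 = nurse/truck/ash, house 3 = architect/hatchback/willow.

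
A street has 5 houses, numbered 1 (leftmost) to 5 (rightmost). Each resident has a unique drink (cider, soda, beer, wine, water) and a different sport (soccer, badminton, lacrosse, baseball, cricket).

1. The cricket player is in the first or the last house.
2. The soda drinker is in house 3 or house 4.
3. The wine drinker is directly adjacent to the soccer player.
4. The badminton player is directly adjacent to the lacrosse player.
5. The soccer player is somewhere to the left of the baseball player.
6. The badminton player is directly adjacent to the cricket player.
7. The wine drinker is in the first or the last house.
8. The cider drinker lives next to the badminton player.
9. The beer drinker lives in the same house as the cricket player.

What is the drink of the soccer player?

soda

The only drink still possible for house 2 is water.
House 4's drink must be soda (nothing else left).
So house 3 gets cider for drink.
The beer drinker is narrowed to house 1 or 5; consider each.
Placing it in house 5 leads to a contradiction, so it's in house 1.
Clue 9: the cricket player is in house 1.
House 5's drink must be wine (nothing else left).
From clue 3, the soccer player must be in house 4.
From clue 5, the baseball player must be in house 5.
By clue 6, the badminton player is in house 2.
The only sport still possible for house 3 is lacrosse.
So: house 1 = beer/cricket, house 2 = water/badminton, house 3 = cider/lacrosse, house 4 = soda/soccer, house 5 = wine/baseball.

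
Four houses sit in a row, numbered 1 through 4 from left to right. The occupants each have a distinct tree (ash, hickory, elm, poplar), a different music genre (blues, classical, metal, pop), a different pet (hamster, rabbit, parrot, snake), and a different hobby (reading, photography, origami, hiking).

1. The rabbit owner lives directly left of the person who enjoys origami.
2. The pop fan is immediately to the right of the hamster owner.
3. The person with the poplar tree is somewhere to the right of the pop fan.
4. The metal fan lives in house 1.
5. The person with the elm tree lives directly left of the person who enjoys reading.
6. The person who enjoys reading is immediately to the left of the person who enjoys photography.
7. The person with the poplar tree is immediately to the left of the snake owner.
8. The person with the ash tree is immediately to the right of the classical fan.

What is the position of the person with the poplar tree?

From clue 4, the metal fan must be in house 1.
Clue 7: the person with the poplar tree is in house 3.
From clue 7, the snake owner must be in house 4.
House 4's music genre must be blues (nothing else left).
The only hobby still possible for house 1 is hiking.
Clue 3: the pop fan is in house 2.
Clue 8: the person with the ash tree is in house 4.
From clue 8, the classical fan must be in house 3.
Clue 2: the hamster owner is in house 1.
The only hobby still possible for house 2 is reading.
Clue 5: the person with the elm tree is in house 1.
Clue 6: the person who enjoys photography is in house 3.
House 2 tree: only hickory fits.
House 4's hobby must be origami (nothing else left).
Clue 1: the rabbit owner is in house 3.
House 2's pet must be parrot (nothing else left).
So: house 1 = elm/metal/hamster/hiking, house 2 = hickory/pop/parrot/reading, house 3 = poplar/classical/rabbit/photography, house 4 = ash/blues/snake/origami.

3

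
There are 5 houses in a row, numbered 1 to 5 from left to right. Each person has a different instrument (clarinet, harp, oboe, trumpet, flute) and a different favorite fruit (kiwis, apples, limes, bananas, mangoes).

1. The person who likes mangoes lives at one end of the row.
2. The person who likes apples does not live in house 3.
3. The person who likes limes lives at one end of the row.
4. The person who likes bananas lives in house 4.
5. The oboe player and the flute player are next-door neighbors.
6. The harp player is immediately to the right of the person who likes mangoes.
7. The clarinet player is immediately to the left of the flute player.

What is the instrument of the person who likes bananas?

flute

The person who likes bananas is in house 4 (clue 4).
Clue 6: the harp player is in house 2.
From clue 6, the person who likes mangoes must be in house 1.
So house 3 gets kiwis for favorite fruit.
So house 1 gets trumpet for instrument.
The only favorite fruit still possible for house 2 is apples.
House 5 favorite fruit: only limes fits.
The clarinet player is narrowed to house 3 or 4; consider each.
Placing it in house 4 leads to a contradiction, so it's in house 3.
From clue 7, the flute player must be in house 4.
The only instrument still possible for house 5 is oboe.
So: house 1 = trumpet/mangoes, house 2 = harp/apples, house 3 = clarinet/kiwis, house 4 = flute/bananas, house 5 = oboe/limes.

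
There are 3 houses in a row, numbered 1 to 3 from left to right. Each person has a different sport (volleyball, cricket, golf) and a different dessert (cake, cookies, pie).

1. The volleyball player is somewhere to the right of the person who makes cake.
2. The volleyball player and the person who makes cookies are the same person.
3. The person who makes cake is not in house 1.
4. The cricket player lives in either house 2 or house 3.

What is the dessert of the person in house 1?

From clue 3, the person who makes cake must be in house 2.
So house 1 gets golf for sport.
The only dessert still possible for house 1 is pie.
So house 3 gets cookies for dessert.
From clue 1, the volleyball player must be in house 3.
So house 2 gets cricket for sport.
So: house 1 = golf/pie, house 2 = cricket/cake, house 3 = volleyball/cookies.

pie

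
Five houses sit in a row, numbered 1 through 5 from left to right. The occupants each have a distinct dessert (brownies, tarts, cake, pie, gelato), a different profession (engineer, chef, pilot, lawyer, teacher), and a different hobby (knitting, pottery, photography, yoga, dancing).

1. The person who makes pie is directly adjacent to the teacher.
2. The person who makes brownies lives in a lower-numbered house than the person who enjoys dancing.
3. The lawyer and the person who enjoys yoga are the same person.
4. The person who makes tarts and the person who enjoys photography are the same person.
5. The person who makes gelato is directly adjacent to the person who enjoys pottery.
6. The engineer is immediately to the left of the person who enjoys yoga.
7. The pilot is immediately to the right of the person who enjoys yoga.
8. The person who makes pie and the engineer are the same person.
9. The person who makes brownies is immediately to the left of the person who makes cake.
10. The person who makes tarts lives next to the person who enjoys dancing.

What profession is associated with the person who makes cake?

The person who makes pie is narrowed to house 1 or 2 or 3; consider each.
Placing it in house 1 and house 3 leads to a contradiction, so it's in house 2.
Clue 8: the engineer is in house 2.
From clue 6, the person who enjoys yoga must be in house 3.
The pilot is in house 4 (clue 7).
House 1's profession must be teacher (nothing else left).
That leaves lawyer as the profession for house 3.
So house 5 gets chef for profession.
House 1's dessert must be gelato (nothing else left).
House 3's dessert must be brownies (nothing else left).
The person who enjoys pottery is in house 2 (clue 5).
From clue 9, the person who makes cake must be in house 4.
House 5's dessert must be tarts (nothing else left).
The only hobby still possible for house 1 is knitting.
The person who enjoys photography is in house 5 (clue 4).
From clue 10, the person who enjoys dancing must be in house 4.
So: house 1 = gelato/teacher/knitting, house 2 = pie/engineer/pottery, house 3 = brownies/lawyer/yoga, house 4 = cake/pilot/dancing, house 5 = tarts/chef/photography.

pilot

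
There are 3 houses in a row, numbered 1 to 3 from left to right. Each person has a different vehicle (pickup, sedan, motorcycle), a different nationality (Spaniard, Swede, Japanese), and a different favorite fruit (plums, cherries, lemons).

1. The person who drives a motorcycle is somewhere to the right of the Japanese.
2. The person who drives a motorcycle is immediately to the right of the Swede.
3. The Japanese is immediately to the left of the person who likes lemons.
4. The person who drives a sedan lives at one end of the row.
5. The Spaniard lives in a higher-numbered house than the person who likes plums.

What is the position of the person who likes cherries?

The only nationality still possible for house 3 is Spaniard.
The person who drives a motorcycle is narrowed to house 2 or 3; consider each.
Placing it in house 2 leads to a contradiction, so it's in house 3.
By clue 2, the Swede is in house 2.
House 2 vehicle: only pickup fits.
So house 1 gets Japanese for nationality.
From clue 3, the person who likes lemons must be in house 2.
The only vehicle still possible for house 1 is sedan.
House 3's favorite fruit must be cherries (nothing else left).
That leaves plums as the favorite fruit for house 1.
So: house 1 = sedan/Japanese/plums, house 2 = pickup/Swede/lemons, house 3 = motorcycle/Spaniard/cherries.

3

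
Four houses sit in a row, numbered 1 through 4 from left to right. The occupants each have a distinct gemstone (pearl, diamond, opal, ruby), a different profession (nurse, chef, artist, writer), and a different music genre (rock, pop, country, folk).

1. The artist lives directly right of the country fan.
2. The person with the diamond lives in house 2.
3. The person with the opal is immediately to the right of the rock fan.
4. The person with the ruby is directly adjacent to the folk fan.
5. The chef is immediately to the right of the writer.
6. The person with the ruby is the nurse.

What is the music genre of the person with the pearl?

rock

The person with the diamond is in house 2 (clue 2).
The person with the opal is narrowed to house 3 or 4; consider each.
Placing it in house 3 leads to a contradiction, so it's in house 4.
The rock fan is in house 3 (clue 3).
House 4's profession must be chef (nothing else left).
Clue 5: the writer is in house 3.
House 1's profession must be nurse (nothing else left).
The only profession still possible for house 2 is artist.
Clue 1 places the country fan in house 1.
From clue 6, the person with the ruby must be in house 1.
So house 3 gets pearl for gemstone.
From clue 4, the folk fan must be in house 2.
House 4's music genre must be pop (nothing else left).
So: house 1 = ruby/nurse/country, house 2 = diamond/artist/folk, house 3 = pearl/writer/rock, house 4 = opal/chef/pop.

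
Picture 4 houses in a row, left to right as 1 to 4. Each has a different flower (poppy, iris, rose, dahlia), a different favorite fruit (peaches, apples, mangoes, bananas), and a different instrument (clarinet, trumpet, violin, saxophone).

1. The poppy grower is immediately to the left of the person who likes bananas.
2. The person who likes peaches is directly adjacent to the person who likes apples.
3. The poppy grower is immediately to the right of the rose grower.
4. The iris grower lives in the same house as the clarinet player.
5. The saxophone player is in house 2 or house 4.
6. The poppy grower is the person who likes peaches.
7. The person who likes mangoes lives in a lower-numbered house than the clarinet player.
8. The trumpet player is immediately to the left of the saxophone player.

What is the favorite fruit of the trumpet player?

The poppy grower is narrowed to house 2 or 3; consider each.
Placing it in house 2 leads to a contradiction, so it's in house 3.
From clue 1, the person who likes bananas must be in house 4.
Clue 3 places the rose grower in house 2.
Clue 6: the person who likes peaches is in house 3.
House 1's flower must be dahlia (nothing else left).
House 4's flower must be iris (nothing else left).
The person who likes apples is in house 2 (clue 2).
By clue 4, the clarinet player is in house 4.
House 1 favorite fruit: only mangoes fits.
House 2's instrument must be saxophone (nothing else left).
Clue 8: the trumpet player is in house 1.
The only instrument still possible for house 3 is violin.
So: house 1 = dahlia/mangoes/trumpet, house 2 = rose/apples/saxophone, house 3 = poppy/peaches/violin, house 4 = iris/bananas/clarinet.

mangoes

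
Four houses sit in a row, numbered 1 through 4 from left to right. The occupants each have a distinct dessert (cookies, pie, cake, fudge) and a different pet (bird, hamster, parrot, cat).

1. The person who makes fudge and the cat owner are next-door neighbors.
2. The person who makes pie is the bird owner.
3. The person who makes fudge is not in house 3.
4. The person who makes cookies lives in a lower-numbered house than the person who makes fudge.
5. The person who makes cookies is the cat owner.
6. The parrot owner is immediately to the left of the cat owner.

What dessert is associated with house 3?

cookies

Clue 1 places the cat owner in house 3.
Clue 5: the person who makes cookies is in house 3.
The parrot owner is in house 2 (clue 6).
From clue 4, the person who makes fudge must be in house 4.
So house 2 gets cake for dessert.
From clue 2, the bird owner must be in house 1.
House 1's dessert must be pie (nothing else left).
House 4 pet: only hamster fits.
So: house 1 = pie/bird, house 2 = cake/parrot, house 3 = cookies/cat, house 4 = fudge/hamster.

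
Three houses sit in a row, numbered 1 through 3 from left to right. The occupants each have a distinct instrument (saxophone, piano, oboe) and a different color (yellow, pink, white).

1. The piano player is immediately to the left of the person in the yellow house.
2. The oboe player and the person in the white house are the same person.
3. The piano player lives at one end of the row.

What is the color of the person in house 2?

yellow

Clue 3 places the piano player in house 1.
Clue 1 places the person in the yellow house in house 2.
House 1's color must be pink (nothing else left).
House 3 color: only white fits.
The oboe player is in house 3 (clue 2).
So house 2 gets saxophone for instrument.
So: house 1 = piano/pink, house 2 = saxophone/yellow, house 3 = oboe/white.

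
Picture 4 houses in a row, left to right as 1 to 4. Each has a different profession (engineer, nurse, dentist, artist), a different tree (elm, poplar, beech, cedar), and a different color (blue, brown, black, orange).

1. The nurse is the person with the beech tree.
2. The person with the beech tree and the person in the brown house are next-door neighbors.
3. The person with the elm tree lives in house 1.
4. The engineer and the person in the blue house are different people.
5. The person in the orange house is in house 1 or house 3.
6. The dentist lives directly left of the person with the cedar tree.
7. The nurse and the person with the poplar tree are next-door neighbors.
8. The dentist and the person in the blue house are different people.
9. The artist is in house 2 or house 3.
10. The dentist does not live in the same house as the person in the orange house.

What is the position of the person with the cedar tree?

From clue 3, the person with the elm tree must be in house 1.
The artist is narrowed to house 2 or 3; consider each.
Placing it in house 3 leads to a contradiction, so it's in house 2.
The dentist is narrowed to house 1 or 3; consider each.
Placing it in house 3 leads to a contradiction, so it's in house 1.
The person with the cedar tree is in house 2 (clue 6).
From clue 10, the person in the orange house must be in house 3.
That leaves black as the color for house 1.
The person with the beech tree is in house 3 (clue 2).
That leaves poplar as the tree for house 4.
Clue 1 places the nurse in house 3.
The only profession still possible for house 4 is engineer.
From clue 4, the person in the blue house must be in house 2.
So house 4 gets brown for color.
So: house 1 = dentist/elm/black, house 2 = artist/cedar/blue, house 3 = nurse/beech/orange, house 4 = engineer/poplar/brown.

2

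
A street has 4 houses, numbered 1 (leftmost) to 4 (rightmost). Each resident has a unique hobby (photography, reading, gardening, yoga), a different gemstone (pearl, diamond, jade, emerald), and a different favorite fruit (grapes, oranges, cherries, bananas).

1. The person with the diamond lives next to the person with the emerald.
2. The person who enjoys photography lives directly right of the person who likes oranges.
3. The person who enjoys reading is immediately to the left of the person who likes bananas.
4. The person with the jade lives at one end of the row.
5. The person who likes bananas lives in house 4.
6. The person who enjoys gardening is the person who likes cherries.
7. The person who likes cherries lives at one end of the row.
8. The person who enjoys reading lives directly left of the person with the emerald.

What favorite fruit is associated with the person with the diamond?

From clue 5, the person who likes bananas must be in house 4.
The person who enjoys reading is in house 3 (clue 3).
By clue 6, the person who enjoys gardening is in house 1.
The person with the emerald is in house 4 (clue 8).
That leaves cherries as the favorite fruit for house 1.
Clue 1 places the person with the diamond in house 3.
Clue 2 places the person who enjoys photography in house 4.
Clue 2 places the person who likes oranges in house 3.
So house 2 gets yoga for hobby.
House 1 gemstone: only jade fits.
House 2's gemstone must be pearl (nothing else left).
House 2 favorite fruit: only grapes fits.
So: house 1 = gardening/jade/cherries, house 2 = yoga/pearl/grapes, house 3 = reading/diamond/oranges, house 4 = photography/emerald/bananas.

oranges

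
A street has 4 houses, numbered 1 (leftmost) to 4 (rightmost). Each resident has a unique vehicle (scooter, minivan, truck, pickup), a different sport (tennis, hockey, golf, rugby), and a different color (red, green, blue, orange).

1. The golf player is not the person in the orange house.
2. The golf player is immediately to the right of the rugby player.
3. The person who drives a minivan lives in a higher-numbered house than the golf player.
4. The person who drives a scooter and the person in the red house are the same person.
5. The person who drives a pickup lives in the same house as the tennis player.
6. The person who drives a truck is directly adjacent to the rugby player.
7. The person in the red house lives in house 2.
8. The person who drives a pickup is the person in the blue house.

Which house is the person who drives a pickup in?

1

By clue 7, the person in the red house is in house 2.
Clue 4: the person who drives a scooter is in house 2.
The rugby player is in house 2 (clue 6).
The person who drives a minivan is in house 4 (clue 3).
So house 3 gets golf for sport.
The person who drives a pickup is in house 1 (clue 5).
By clue 5, the tennis player is in house 1.
By clue 8, the person in the blue house is in house 1.
So house 3 gets truck for vehicle.
The only sport still possible for house 4 is hockey.
The only color still possible for house 3 is green.
The only color still possible for house 4 is orange.
So: house 1 = pickup/tennis/blue, house 2 = scooter/rugby/red, house 3 = truck/golf/green, house 4 = minivan/hockey/orange.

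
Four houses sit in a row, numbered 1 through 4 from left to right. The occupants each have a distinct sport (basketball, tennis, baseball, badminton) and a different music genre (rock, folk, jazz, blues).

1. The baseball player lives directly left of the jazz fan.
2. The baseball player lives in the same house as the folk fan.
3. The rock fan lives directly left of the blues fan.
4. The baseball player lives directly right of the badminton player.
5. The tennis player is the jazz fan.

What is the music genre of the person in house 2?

House 1's music genre must be rock (nothing else left).
From clue 3, the blues fan must be in house 2.
House 4 music genre: only jazz fits.
Clue 1 places the baseball player in house 3.
By clue 4, the badminton player is in house 2.
Clue 5 places the tennis player in house 4.
House 1 sport: only basketball fits.
So house 3 gets folk for music genre.
So: house 1 = basketball/rock, house 2 = badminton/blues, house 3 = baseball/folk, house 4 = tennis/jazz.

blues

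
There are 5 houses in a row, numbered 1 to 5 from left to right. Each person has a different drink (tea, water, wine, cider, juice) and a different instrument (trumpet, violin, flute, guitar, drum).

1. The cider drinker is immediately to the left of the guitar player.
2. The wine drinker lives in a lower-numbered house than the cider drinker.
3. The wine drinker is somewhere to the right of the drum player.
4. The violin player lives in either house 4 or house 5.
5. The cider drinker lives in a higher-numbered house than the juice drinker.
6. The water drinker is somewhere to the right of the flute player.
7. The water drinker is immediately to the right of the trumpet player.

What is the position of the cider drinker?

The cider drinker is narrowed to house 3 or 4; consider each.
Placing it in house 4 leads to a contradiction, so it's in house 3.
The guitar player is in house 4 (clue 1).
From clue 2, the wine drinker must be in house 2.
By clue 3, the drum player is in house 1.
House 1 drink: only juice fits.
That leaves violin as the instrument for house 5.
Clue 7 places the water drinker in house 4.
The trumpet player is in house 3 (clue 7).
So house 5 gets tea for drink.
So house 2 gets flute for instrument.
So: house 1 = juice/drum, house 2 = wine/flute, house 3 = cider/trumpet, house 4 = water/guitar, house 5 = tea/violin.

3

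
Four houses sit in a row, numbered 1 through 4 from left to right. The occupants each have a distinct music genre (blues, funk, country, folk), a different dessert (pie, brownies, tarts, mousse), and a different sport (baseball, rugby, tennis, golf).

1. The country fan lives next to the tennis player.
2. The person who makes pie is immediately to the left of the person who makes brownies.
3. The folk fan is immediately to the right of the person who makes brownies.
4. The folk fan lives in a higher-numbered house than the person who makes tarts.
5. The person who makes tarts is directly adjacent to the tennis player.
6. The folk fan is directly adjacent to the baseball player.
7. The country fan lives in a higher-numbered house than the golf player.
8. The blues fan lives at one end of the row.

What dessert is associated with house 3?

brownies

House 4 dessert: only mousse fits.
The blues fan is narrowed to house 1 or 4; consider each.
Placing it in house 4 leads to a contradiction, so it's in house 1.
The folk fan is narrowed to house 3 or 4; consider each.
Placing it in house 3 leads to a contradiction, so it's in house 4.
The person who makes brownies is in house 3 (clue 3).
Clue 6: the baseball player is in house 3.
From clue 2, the person who makes pie must be in house 2.
The only dessert still possible for house 1 is tarts.
House 4's sport must be rugby (nothing else left).
Clue 5: the tennis player is in house 2.
House 1 sport: only golf fits.
Clue 1 places the country fan in house 3.
The only music genre still possible for house 2 is funk.
So: house 1 = blues/tarts/golf, house 2 = funk/pie/tennis, house 3 = country/brownies/baseball, house 4 = folk/mousse/rugby.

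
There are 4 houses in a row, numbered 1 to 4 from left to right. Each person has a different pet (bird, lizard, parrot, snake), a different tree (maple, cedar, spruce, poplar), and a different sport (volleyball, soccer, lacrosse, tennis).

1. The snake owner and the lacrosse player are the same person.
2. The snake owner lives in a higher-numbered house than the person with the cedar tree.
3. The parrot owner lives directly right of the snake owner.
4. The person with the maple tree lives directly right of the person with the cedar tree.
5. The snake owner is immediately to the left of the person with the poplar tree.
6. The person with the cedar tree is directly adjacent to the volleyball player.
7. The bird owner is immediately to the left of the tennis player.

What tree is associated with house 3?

maple

The parrot owner is narrowed to house 3 or 4; consider each.
Placing it in house 3 leads to a contradiction, so it's in house 4.
By clue 3, the snake owner is in house 3.
From clue 5, the person with the poplar tree must be in house 4.
The lacrosse player is in house 3 (clue 1).
So house 2 gets tennis for sport.
So house 4 gets soccer for sport.
Clue 6 places the person with the cedar tree in house 2.
From clue 7, the bird owner must be in house 1.
House 2 pet: only lizard fits.
So house 1 gets spruce for tree.
That leaves maple as the tree for house 3.
House 1's sport must be volleyball (nothing else left).
So: house 1 = bird/spruce/volleyball, house 2 = lizard/cedar/tennis, house 3 = snake/maple/lacrosse, house 4 = parrot/poplar/soccer.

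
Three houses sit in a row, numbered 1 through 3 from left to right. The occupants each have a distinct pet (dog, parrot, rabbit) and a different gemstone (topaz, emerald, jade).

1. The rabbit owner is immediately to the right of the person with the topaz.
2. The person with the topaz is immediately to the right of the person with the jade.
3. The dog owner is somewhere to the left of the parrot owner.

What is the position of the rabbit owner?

3

From clue 2, the person with the topaz must be in house 2.
Clue 2 places the person with the jade in house 1.
The only pet still possible for house 1 is dog.
That leaves emerald as the gemstone for house 3.
Clue 1: the rabbit owner is in house 3.
That leaves parrot as the pet for house 2.
So: house 1 = dog/jade, house 2 = parrot/topaz, house 3 = rabbit/emerald.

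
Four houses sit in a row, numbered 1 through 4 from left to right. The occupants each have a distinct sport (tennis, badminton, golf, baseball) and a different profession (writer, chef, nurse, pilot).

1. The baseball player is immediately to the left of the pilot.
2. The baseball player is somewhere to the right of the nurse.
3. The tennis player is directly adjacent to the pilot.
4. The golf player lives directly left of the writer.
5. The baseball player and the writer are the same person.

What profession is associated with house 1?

The baseball player is narrowed to house 2 or 3; consider each.
Placing it in house 3 leads to a contradiction, so it's in house 2.
Clue 1: the pilot is in house 3.
The nurse is in house 1 (clue 2).
Clue 5: the writer is in house 2.
House 3's sport must be badminton (nothing else left).
The only sport still possible for house 4 is tennis.
House 4 profession: only chef fits.
That leaves golf as the sport for house 1.
So: house 1 = golf/nurse, house 2 = baseball/writer, house 3 = badminton/pilot, house 4 = tennis/chef.

nurse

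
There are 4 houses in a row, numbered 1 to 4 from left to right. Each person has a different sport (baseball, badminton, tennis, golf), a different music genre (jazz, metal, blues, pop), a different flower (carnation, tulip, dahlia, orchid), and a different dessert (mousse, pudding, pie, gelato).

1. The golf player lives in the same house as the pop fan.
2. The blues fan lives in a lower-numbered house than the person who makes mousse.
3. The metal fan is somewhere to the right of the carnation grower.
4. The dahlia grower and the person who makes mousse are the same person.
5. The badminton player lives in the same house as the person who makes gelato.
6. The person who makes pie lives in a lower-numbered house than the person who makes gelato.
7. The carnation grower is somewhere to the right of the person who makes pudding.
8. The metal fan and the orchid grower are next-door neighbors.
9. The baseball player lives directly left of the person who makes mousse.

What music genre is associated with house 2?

blues

House 1's flower must be tulip (nothing else left).
The metal fan is narrowed to house 3 or 4; consider each.
Placing it in house 4 leads to a contradiction, so it's in house 3.
Clue 3 places the carnation grower in house 2.
The person who makes pudding is in house 1 (clue 7).
House 3 flower: only dahlia fits.
That leaves orchid as the flower for house 4.
By clue 4, the person who makes mousse is in house 3.
From clue 9, the baseball player must be in house 2.
So house 2 gets pie for dessert.
House 4 dessert: only gelato fits.
By clue 5, the badminton player is in house 4.
House 1 sport: only golf fits.
The only sport still possible for house 3 is tennis.
By clue 1, the pop fan is in house 1.
The only music genre still possible for house 4 is jazz.
That leaves blues as the music genre for house 2.
So: house 1 = golf/pop/tulip/pudding, house 2 = baseball/blues/carnation/pie, house 3 = tennis/metal/dahlia/mousse, house 4 = badminton/jazz/orchid/gelato.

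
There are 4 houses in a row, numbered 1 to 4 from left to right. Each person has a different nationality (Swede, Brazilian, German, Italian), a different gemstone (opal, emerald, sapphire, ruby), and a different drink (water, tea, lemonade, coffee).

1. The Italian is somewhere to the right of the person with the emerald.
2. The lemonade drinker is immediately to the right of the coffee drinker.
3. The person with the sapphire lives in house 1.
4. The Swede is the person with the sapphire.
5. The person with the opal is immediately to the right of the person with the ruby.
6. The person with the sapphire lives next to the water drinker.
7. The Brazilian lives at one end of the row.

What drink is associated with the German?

water

Clue 3: the person with the sapphire is in house 1.
The Swede is in house 1 (clue 4).
From clue 6, the water drinker must be in house 2.
That leaves Brazilian as the nationality for house 4.
That leaves opal as the gemstone for house 4.
From clue 1, the Italian must be in house 3.
Clue 1 places the person with the emerald in house 2.
Clue 2: the lemonade drinker is in house 4.
By clue 2, the coffee drinker is in house 3.
From clue 5, the person with the ruby must be in house 3.
House 2 nationality: only German fits.
House 1's drink must be tea (nothing else left).
So: house 1 = Swede/sapphire/tea, house 2 = German/emerald/water, house 3 = Italian/ruby/coffee, house 4 = Brazilian/opal/lemonade.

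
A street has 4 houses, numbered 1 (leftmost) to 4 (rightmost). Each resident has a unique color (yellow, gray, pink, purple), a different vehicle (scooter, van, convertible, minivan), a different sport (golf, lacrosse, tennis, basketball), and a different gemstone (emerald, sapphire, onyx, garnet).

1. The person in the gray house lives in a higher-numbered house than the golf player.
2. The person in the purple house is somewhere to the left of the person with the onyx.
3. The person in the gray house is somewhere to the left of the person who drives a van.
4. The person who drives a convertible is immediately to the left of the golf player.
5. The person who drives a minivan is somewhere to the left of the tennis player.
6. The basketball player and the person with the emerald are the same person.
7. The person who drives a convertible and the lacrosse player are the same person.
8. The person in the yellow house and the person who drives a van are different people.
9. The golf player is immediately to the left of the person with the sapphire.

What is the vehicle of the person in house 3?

scooter

From clue 1, the person in the gray house must be in house 3.
Clue 1 places the golf player in house 2.
Clue 3 places the person who drives a van in house 4.
Clue 4 places the person who drives a convertible in house 1.
Clue 7 places the lacrosse player in house 1.
Clue 9: the person with the sapphire is in house 3.
House 4 color: only pink fits.
By clue 6, the basketball player is in house 4.
Clue 6: the person with the emerald is in house 4.
That leaves tennis as the sport for house 3.
House 1 gemstone: only garnet fits.
The only gemstone still possible for house 2 is onyx.
From clue 2, the person in the purple house must be in house 1.
The person who drives a minivan is in house 2 (clue 5).
So house 2 gets yellow for color.
House 3 vehicle: only scooter fits.
So: house 1 = purple/convertible/lacrosse/garnet, house 2 = yellow/minivan/golf/onyx, house 3 = gray/scooter/tennis/sapphire, house 4 = pink/van/basketball/emerald.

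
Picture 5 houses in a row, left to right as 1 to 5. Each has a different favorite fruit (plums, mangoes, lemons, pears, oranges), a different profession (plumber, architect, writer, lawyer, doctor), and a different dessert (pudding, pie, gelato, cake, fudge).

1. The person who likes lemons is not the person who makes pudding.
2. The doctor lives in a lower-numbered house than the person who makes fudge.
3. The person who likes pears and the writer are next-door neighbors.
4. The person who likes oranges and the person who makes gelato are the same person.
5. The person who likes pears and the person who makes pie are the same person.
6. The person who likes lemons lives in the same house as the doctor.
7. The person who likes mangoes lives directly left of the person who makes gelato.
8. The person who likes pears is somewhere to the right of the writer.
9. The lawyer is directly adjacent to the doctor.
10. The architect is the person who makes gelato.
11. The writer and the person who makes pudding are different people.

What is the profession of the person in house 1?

The person who likes lemons is narrowed to house 1 or 2 or 3 or 4; consider each.
Placing it in house 2 and house 3 and house 4 leads to a contradiction, so it's in house 1.
The doctor is in house 1 (clue 6).
Clue 9 places the lawyer in house 2.
House 1's dessert must be cake (nothing else left).
The person who likes pears is narrowed to house 4 or 5; consider each.
Placing it in house 4 leads to a contradiction, so it's in house 5.
By clue 3, the writer is in house 4.
By clue 5, the person who makes pie is in house 5.
Clue 10: the architect is in house 3.
By clue 10, the person who makes gelato is in house 3.
The only profession still possible for house 5 is plumber.
That leaves fudge as the dessert for house 4.
From clue 4, the person who likes oranges must be in house 3.
Clue 7 places the person who likes mangoes in house 2.
House 4's favorite fruit must be plums (nothing else left).
House 2's dessert must be pudding (nothing else left).
So: house 1 = lemons/doctor/cake, house 2 = mangoes/lawyer/pudding, house 3 = oranges/architect/gelato, house 4 = plums/writer/fudge, house 5 = pears/plumber/pie.

doctor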